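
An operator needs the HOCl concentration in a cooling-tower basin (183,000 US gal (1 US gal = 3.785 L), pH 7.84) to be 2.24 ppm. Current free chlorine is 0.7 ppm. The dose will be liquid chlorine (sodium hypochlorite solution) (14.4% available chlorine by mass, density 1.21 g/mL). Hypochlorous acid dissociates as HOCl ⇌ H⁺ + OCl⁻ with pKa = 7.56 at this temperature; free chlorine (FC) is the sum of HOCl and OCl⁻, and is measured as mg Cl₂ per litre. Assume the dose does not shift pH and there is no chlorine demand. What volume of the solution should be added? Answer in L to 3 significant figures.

23.1 L

Volume: 183,000 US gal × 3.785 L/gal = 692,655 L.
[OCl⁻]/[HOCl] = 10^(pH − pKa) = 10^(7.84 − 7.56) = 1.905; fraction as HOCl = 1/(1 + 1.905) = 0.3442.
Free chlorine required for 2.24 ppm HOCl: 2.24 / 0.3442 = 6.508 ppm.
FC to add: 6.508 − 0.7 = 5.808 mg/L as Cl₂.
Cl₂ equivalent: 5.808 mg/L × 692,655 L = 4023 g.
Product at 14.4% available Cl: 4023 / 0.144 = 27,940 g.
Volume: 27,940 g ÷ 1.21 g/mL = 23,090 mL.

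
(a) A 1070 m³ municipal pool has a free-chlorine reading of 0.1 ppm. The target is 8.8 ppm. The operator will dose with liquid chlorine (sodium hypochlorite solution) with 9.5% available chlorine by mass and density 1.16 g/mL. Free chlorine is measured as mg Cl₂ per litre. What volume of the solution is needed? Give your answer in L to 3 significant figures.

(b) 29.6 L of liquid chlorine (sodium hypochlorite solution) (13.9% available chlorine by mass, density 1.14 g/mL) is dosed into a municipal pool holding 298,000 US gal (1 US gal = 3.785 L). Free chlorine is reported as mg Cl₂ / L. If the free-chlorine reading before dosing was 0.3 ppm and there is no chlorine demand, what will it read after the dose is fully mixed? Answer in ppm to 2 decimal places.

(a) Volume: 1070 m³ = 1,070,000 L.
(a) Chlorine deficit: 8.8 − 0.1 = 8.7 ppm = 8.7 mg/L as Cl₂.
(a) Cl₂ equivalent needed: 8.7 mg/L × 1,070,000 L = 9,309,000 mg = 9309 g.
(a) Product at 9.5% available chlorine: 9309 / 0.095 = 97,990 g.
(a) Volume at density 1.16 g/mL: 97,990 g ÷ 1.16 g/mL = 84,470 mL.

(b) Volume: 298,000 US gal × 3.785 L/gal = 1,127,930 L.
(b) Mass of solution: 29.6 L × 1000 mL/L × 1.14 g/mL = 33,740 g.
(b) Available chlorine delivered: 33,740 g × 0.139 = 4690 g as Cl₂.
(b) Concentration rise: 4690 g / 1,127,930 L = 4.158 mg/L = 4.16 ppm.
(b) Final FC: 0.3 + 4.16 = 4.46 ppm.

(a) 84.5 L; (b) 4.46 ppm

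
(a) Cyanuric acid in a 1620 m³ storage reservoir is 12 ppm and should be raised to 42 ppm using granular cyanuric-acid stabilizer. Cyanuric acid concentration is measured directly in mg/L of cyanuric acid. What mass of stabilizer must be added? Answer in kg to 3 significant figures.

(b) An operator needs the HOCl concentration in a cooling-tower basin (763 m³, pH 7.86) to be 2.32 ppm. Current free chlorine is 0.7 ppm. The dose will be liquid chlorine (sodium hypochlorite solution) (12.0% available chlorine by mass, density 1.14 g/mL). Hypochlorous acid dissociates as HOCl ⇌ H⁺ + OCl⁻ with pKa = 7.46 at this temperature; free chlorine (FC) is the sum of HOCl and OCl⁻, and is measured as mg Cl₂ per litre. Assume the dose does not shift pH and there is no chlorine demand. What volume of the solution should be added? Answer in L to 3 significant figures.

(a) Volume: 1620 m³ = 1,620,000 L.
(a) CYA to add: (42 − 12) = 30 mg/L × 1,620,000 L = 48,600 g cyanuric acid.

(b) Volume: 763 m³ = 763,000 L.
(b) [OCl⁻]/[HOCl] = 10^(pH − pKa) = 10^(7.86 − 7.46) = 2.512; fraction as HOCl = 1/(1 + 2.512) = 0.2847.
(b) Free chlorine required for 2.32 ppm HOCl: 2.32 / 0.2847 = 8.148 ppm.
(b) FC to add: 8.148 − 0.7 = 7.448 mg/L as Cl₂.
(b) Cl₂ equivalent: 7.448 mg/L × 763,000 L = 5683 g.
(b) Product at 12.0% available Cl: 5683 / 0.12 = 47,350 g.
(b) Volume: 47,350 g ÷ 1.14 g/mL = 41,540 mL.

(a) 48.6 kg; (b) 41.5 L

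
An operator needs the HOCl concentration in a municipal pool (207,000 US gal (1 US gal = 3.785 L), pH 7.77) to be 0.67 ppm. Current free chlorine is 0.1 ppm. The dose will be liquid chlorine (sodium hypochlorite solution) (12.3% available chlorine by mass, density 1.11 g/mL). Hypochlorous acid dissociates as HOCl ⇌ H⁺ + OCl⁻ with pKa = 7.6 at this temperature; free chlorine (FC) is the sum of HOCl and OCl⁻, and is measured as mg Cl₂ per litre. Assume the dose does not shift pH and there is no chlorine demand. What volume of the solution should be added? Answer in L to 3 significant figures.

Volume: 207,000 US gal × 3.785 L/gal = 783,495 L.
[OCl⁻]/[HOCl] = 10^(pH − pKa) = 10^(7.77 − 7.6) = 1.479; fraction as HOCl = 1/(1 + 1.479) = 0.4034.
Free chlorine required for 0.67 ppm HOCl: 0.67 / 0.4034 = 1.661 ppm.
FC to add: 1.661 − 0.1 = 1.561 mg/L as Cl₂.
Cl₂ equivalent: 1.561 mg/L × 783,495 L = 1223 g.
Product at 12.3% available Cl: 1223 / 0.123 = 9943 g.
Volume: 9943 g ÷ 1.11 g/mL = 8958 mL.

8.96 L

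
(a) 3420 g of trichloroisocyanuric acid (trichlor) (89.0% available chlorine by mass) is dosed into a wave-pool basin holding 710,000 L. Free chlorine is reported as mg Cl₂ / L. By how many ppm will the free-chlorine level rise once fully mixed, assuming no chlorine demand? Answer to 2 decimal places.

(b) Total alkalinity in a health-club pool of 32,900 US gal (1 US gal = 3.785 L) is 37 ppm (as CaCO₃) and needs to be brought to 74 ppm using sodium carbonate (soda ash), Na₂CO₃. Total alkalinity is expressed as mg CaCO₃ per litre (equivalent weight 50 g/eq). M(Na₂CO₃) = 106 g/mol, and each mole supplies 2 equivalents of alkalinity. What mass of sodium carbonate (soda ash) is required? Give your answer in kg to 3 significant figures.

(a) 4.29 ppm; (b) 4.88 kg

(a) Available chlorine delivered: 3420 g × 0.89 = 3044 g as Cl₂.
(a) Concentration rise: 3044 g / 710,000 L = 4.287 mg/L = 4.29 ppm.

(b) Volume: 32,900 US gal × 3.785 L/gal = 124,526 L.
(b) Alkalinity to add: (74 − 37) = 37 mg/L as CaCO₃ × 124,526 L = 4607 g as CaCO₃.
(b) Equivalents: 4607 g ÷ 50 g/eq = 92.15 eq.
(b) Each mole of Na₂CO₃ supplies 2 eq, so 92.15 / 2 = 46.07 mol.
(b) Mass: 46.07 mol × 106 g/mol = 4884 g.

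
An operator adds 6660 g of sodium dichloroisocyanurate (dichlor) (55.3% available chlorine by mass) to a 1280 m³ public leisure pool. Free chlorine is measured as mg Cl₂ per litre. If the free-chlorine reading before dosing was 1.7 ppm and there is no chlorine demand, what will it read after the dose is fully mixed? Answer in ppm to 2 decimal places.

4.58 ppm

Volume: 1280 m³ = 1,280,000 L.
Available chlorine delivered: 6660 g × 0.553 = 3683 g as Cl₂.
Concentration rise: 3683 g / 1,280,000 L = 2.877 mg/L = 2.88 ppm.
Final FC: 1.7 + 2.88 = 4.58 ppm.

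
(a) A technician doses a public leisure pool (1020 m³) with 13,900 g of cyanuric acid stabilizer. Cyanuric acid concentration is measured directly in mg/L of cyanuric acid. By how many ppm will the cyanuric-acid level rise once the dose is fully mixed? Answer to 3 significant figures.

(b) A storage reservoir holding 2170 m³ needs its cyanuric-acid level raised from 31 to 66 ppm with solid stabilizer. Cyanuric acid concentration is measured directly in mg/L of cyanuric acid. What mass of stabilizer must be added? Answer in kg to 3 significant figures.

(a) 13.6 ppm; (b) 76.0 kg

(a) Volume: 1020 m³ = 1,020,000 L.
(a) Rise: 13,900 g / 1,020,000 L × 1000 = 13.63 mg/L.

(b) Volume: 2170 m³ = 2,170,000 L.
(b) CYA to add: (66 − 31) = 35 mg/L × 2,170,000 L = 75,950 g cyanuric acid.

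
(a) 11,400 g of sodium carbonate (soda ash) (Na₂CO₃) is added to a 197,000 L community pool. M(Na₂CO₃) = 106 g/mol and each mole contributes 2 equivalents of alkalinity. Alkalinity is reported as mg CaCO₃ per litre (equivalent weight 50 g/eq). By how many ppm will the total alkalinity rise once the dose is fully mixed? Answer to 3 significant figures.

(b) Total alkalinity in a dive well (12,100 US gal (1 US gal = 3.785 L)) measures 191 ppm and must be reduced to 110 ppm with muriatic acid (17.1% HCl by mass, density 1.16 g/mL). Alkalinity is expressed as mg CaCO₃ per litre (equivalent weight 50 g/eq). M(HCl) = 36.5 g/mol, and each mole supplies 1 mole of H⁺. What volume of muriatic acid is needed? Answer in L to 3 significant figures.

(a) Moles of Na₂CO₃: 11,400 g ÷ 106 g/mol = 107.5 mol → 215.1 eq of alkalinity.
(a) As CaCO₃: 215.1 eq × 50 g/eq = 10,750 g.
(a) Rise: 10,750 g / 197,000 L × 1000 = 54.59 mg/L.

(b) Volume: 12,100 US gal × 3.785 L/gal = 45,798 L.
(b) Alkalinity to neutralize: (191 − 110) = 81 mg/L as CaCO₃ × 45,798 L = 3710 g as CaCO₃.
(b) Equivalents of H⁺ required: 3710 ÷ 50 g/eq = 74.19 eq = 74.19 mol HCl.
(b) Mass of HCl: 74.19 × 36.5 = 2708 g.
(b) Mass of 17.1% solution: 2708 / 0.171 = 15,840 g.
(b) Volume: 15,840 g ÷ 1.16 g/mL = 13,650 mL.

(a) 54.6 ppm; (b) 13.7 L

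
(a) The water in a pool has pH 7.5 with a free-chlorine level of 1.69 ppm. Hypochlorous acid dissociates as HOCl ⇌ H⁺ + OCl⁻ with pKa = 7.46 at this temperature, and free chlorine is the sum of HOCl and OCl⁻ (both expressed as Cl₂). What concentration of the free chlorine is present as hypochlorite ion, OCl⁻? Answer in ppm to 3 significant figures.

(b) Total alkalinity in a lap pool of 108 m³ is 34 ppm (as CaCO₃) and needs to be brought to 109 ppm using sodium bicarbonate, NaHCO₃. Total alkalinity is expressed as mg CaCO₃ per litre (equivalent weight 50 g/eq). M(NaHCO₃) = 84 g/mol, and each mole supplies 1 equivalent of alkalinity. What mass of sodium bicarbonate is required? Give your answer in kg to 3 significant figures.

(a) 0.884 ppm; (b) 13.6 kg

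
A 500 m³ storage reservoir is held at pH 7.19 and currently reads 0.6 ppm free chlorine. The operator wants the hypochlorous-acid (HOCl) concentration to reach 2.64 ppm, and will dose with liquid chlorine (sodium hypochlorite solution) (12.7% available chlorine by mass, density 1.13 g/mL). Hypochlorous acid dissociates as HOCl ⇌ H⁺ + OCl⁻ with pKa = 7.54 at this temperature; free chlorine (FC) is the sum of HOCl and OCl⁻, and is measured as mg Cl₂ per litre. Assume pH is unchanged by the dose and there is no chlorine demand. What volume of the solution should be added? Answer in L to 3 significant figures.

11.2 L

Volume: 500 m³ = 500,000 L.
[OCl⁻]/[HOCl] = 10^(pH − pKa) = 10^(7.19 − 7.54) = 0.4467; fraction as HOCl = 1/(1 + 0.4467) = 0.6912.
Free chlorine required for 2.64 ppm HOCl: 2.64 / 0.6912 = 3.819 ppm.
FC to add: 3.819 − 0.6 = 3.219 mg/L as Cl₂.
Cl₂ equivalent: 3.219 mg/L × 500,000 L = 1610 g.
Product at 12.7% available Cl: 1610 / 0.127 = 12,670 g.
Volume: 12,670 g ÷ 1.13 g/mL = 11,220 mL.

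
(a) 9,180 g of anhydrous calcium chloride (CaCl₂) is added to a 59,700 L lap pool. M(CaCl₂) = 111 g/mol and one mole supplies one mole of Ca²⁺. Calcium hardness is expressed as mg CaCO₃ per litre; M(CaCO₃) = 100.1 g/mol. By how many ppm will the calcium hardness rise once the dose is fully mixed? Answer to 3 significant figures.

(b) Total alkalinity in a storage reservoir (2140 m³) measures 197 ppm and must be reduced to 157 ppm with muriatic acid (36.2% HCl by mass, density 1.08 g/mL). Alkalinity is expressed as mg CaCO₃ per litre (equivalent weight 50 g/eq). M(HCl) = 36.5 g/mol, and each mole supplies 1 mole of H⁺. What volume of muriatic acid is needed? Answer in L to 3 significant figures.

(a) Moles of Ca²⁺: 9,180 g ÷ 111 g/mol = 82.7 mol.
(a) As CaCO₃: 82.7 mol × 100.1 g/mol = 8279 g.
(a) Rise: 8279 g / 59,700 L × 1000 = 138.7 mg/L.

(b) Volume: 2140 m³ = 2,140,000 L.
(b) Alkalinity to neutralize: (197 − 157) = 40 mg/L as CaCO₃ × 2,140,000 L = 85,600 g as CaCO₃.
(b) Equivalents of H⁺ required: 85,600 ÷ 50 g/eq = 1712 eq = 1712 mol HCl.
(b) Mass of HCl: 1712 × 36.5 = 62,490 g.
(b) Mass of 36.2% solution: 62,490 / 0.362 = 172,600 g.
(b) Volume: 172,600 g ÷ 1.08 g/mL = 159,800 mL.

(a) 139 ppm; (b) 160 L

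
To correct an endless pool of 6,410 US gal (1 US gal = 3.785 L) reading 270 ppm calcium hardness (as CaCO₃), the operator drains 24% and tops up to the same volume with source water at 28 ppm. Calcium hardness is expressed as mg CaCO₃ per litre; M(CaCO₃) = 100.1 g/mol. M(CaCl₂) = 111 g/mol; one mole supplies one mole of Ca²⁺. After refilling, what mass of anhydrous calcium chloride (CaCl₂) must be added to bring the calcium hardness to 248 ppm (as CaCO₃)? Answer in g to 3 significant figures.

Volume: 6,410 US gal × 3.785 L/gal = 24,262 L.
After draining 24% and refilling: 270 × 0.76 + 28 × 0.24 = 211.92 ppm.
Deficit to target: 248 − 211.92 = 36.08 mg/L.
As CaCO₃: 36.08 mg/L × 24,262 L = 875.4 g; ÷ 100.1 = 8.745 mol Ca²⁺.
Mass: 8.745 × 111 = 970.7 g.

971 g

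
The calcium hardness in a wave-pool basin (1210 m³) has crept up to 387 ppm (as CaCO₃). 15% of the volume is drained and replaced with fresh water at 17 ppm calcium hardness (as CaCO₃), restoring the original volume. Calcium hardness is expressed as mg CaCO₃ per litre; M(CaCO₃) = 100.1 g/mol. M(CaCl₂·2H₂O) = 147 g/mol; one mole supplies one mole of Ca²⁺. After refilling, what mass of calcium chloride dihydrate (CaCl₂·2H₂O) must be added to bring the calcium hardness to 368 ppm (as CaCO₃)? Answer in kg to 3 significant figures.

64.9 kg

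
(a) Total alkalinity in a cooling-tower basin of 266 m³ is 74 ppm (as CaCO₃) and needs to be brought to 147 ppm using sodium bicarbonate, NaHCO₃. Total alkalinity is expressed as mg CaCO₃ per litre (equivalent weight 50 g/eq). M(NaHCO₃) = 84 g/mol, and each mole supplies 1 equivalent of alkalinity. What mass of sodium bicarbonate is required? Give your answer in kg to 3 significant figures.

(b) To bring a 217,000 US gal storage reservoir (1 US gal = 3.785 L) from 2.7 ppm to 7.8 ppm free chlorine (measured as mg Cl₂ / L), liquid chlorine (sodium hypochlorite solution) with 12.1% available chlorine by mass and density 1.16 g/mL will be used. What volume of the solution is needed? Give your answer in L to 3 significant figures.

(a) Volume: 266 m³ = 266,000 L.
(a) Alkalinity to add: (147 − 74) = 73 mg/L as CaCO₃ × 266,000 L = 19,420 g as CaCO₃.
(a) Equivalents: 19,420 g ÷ 50 g/eq = 388.4 eq.
(a) NaHCO₃ supplies 1 eq per mole → 388.4 mol.
(a) Mass: 388.4 mol × 84 g/mol = 32,620 g.

(b) Volume: 217,000 US gal × 3.785 L/gal = 821,345 L.
(b) Chlorine deficit: 7.8 − 2.7 = 5.1 ppm = 5.1 mg/L as Cl₂.
(b) Cl₂ equivalent needed: 5.1 mg/L × 821,345 L = 4,189,000 mg = 4189 g.
(b) Product at 12.1% available chlorine: 4189 / 0.121 = 34,620 g.
(b) Volume at density 1.16 g/mL: 34,620 g ÷ 1.16 g/mL = 29,840 mL.

(a) 32.6 kg; (b) 29.8 L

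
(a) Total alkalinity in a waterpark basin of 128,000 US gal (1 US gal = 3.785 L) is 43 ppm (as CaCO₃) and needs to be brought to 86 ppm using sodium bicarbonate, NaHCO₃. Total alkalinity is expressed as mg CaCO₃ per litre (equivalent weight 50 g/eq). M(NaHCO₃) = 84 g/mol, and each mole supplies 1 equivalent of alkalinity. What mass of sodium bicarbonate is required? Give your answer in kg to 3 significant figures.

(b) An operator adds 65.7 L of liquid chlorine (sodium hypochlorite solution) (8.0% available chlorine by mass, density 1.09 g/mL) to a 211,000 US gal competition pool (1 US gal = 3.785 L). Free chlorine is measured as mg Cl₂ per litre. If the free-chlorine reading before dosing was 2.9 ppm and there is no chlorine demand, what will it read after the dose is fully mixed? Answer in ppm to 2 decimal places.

(a) Volume: 128,000 US gal × 3.785 L/gal = 484,480 L.
(a) Alkalinity to add: (86 − 43) = 43 mg/L as CaCO₃ × 484,480 L = 20,830 g as CaCO₃.
(a) Equivalents: 20,830 g ÷ 50 g/eq = 416.7 eq.
(a) NaHCO₃ supplies 1 eq per mole → 416.7 mol.
(a) Mass: 416.7 mol × 84 g/mol = 35,000 g.

(b) Volume: 211,000 US gal × 3.785 L/gal = 798,635 L.
(b) Mass of solution: 65.7 L × 1000 mL/L × 1.09 g/mL = 71,610 g.
(b) Available chlorine delivered: 71,610 g × 0.08 = 5729 g as Cl₂.
(b) Concentration rise: 5729 g / 798,635 L = 7.174 mg/L = 7.17 ppm.
(b) Final FC: 2.9 + 7.17 = 10.07 ppm.

(a) 35.0 kg; (b) 10.07 ppm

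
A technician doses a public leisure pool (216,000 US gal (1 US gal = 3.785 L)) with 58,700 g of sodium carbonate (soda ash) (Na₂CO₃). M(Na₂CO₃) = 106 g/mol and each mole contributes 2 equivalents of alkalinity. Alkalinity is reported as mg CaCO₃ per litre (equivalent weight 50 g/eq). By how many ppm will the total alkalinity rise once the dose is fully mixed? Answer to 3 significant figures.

67.7 ppm

Volume: 216,000 US gal × 3.785 L/gal = 817,560 L.
Moles of Na₂CO₃: 58,700 g ÷ 106 g/mol = 553.8 mol → 1108 eq of alkalinity.
As CaCO₃: 1108 eq × 50 g/eq = 55,380 g.
Rise: 55,380 g / 817,560 L × 1000 = 67.73 mg/L.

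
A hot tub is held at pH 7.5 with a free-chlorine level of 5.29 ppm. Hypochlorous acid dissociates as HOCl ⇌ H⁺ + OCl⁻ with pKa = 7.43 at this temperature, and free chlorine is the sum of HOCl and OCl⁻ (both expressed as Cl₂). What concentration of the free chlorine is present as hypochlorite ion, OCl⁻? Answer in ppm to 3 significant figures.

2.86 ppm

[OCl⁻]/[HOCl] = 10^(pH − pKa) = 10^(7.5 − 7.43) = 10^0.07 = 1.175.
Fraction as HOCl = 1 / (1 + 1.175) = 0.4598.
OCl⁻ = (1 − 0.4598) × 5.29 ppm = 2.858 ppm.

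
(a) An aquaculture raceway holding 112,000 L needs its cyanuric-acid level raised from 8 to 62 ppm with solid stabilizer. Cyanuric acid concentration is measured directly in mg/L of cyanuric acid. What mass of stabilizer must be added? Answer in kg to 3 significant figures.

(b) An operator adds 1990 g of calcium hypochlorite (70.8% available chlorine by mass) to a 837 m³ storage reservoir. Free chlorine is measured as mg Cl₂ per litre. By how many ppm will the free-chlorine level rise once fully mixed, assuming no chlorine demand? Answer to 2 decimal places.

(a) CYA to add: (62 − 8) = 54 mg/L × 112,000 L = 6048 g cyanuric acid.

(b) Volume: 837 m³ = 837,000 L.
(b) Available chlorine delivered: 1990 g × 0.708 = 1409 g as Cl₂.
(b) Concentration rise: 1409 g / 837,000 L = 1.683 mg/L = 1.68 ppm.

(a) 6.05 kg; (b) 1.68 ppm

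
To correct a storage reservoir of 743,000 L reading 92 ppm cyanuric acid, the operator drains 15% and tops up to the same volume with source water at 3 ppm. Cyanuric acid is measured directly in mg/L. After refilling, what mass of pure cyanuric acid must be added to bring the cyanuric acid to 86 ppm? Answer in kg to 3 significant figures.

5.46 kg

After draining 15% and refilling: 92 × 0.85 + 3 × 0.15 = 78.65 ppm.
Deficit to target: 86 − 78.65 = 7.35 mg/L.
Mass: 7.35 mg/L × 743,000 L = 5461 g cyanuric acid.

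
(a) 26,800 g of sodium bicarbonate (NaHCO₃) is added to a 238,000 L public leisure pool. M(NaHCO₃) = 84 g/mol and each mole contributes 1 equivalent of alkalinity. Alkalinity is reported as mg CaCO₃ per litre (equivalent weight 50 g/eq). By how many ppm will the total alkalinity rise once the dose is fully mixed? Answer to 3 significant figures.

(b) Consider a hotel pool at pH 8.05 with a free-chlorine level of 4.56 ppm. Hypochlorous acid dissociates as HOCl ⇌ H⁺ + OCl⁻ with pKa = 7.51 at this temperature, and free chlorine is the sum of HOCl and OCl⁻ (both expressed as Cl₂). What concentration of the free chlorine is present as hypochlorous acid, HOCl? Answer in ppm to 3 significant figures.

(a) Moles of NaHCO₃: 26,800 g ÷ 84 g/mol = 319 mol → 319 eq of alkalinity.
(a) As CaCO₃: 319 eq × 50 g/eq = 15,950 g.
(a) Rise: 15,950 g / 238,000 L × 1000 = 67.03 mg/L.

(b) [OCl⁻]/[HOCl] = 10^(pH − pKa) = 10^(8.05 − 7.51) = 10^0.54 = 3.467.
(b) Fraction as HOCl = 1 / (1 + 3.467) = 0.2238.
(b) HOCl = 0.2238 × 4.56 ppm = 1.021 ppm.

(a) 67.0 ppm; (b) 1.02 ppm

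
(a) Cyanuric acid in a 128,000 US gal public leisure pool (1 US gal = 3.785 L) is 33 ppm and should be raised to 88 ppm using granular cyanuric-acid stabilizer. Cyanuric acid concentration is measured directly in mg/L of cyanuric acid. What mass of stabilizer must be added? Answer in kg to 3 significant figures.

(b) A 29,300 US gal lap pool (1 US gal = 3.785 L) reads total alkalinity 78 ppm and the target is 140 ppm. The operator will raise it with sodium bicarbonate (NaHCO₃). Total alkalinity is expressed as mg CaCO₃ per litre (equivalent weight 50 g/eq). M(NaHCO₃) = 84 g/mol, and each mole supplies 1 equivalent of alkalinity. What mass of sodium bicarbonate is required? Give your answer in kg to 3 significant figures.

(a) 26.6 kg; (b) 11.6 kg

(a) Volume: 128,000 US gal × 3.785 L/gal = 484,480 L.
(a) CYA to add: (88 − 33) = 55 mg/L × 484,480 L = 26,650 g cyanuric acid.

(b) Volume: 29,300 US gal × 3.785 L/gal = 110,900 L.
(b) Alkalinity to add: (140 − 78) = 62 mg/L as CaCO₃ × 110,900 L = 6876 g as CaCO₃.
(b) Equivalents: 6876 g ÷ 50 g/eq = 137.5 eq.
(b) NaHCO₃ supplies 1 eq per mole → 137.5 mol.
(b) Mass: 137.5 mol × 84 g/mol = 11,550 g.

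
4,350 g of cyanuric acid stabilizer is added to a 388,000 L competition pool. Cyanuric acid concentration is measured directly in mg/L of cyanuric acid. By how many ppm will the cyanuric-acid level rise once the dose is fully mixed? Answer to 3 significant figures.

Rise: 4,350 g / 388,000 L × 1000 = 11.21 mg/L.

11.2 ppm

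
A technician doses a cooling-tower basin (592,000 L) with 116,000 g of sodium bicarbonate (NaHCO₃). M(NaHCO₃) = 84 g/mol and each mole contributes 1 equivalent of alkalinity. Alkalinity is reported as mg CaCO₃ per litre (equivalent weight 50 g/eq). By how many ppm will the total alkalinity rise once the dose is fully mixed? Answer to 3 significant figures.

Moles of NaHCO₃: 116,000 g ÷ 84 g/mol = 1381 mol → 1381 eq of alkalinity.
As CaCO₃: 1381 eq × 50 g/eq = 69,050 g.
Rise: 69,050 g / 592,000 L × 1000 = 116.6 mg/L.

117 ppm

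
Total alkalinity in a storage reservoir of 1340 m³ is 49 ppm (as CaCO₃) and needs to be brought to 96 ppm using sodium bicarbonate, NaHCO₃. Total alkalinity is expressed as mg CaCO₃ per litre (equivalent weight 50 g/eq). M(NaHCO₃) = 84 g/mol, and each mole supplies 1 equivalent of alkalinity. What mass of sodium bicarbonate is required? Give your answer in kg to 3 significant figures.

Volume: 1340 m³ = 1,340,000 L.
Alkalinity to add: (96 − 49) = 47 mg/L as CaCO₃ × 1,340,000 L = 62,980 g as CaCO₃.
Equivalents: 62,980 g ÷ 50 g/eq = 1260 eq.
NaHCO₃ supplies 1 eq per mole → 1260 mol.
Mass: 1260 mol × 84 g/mol = 105,800 g.

106 kg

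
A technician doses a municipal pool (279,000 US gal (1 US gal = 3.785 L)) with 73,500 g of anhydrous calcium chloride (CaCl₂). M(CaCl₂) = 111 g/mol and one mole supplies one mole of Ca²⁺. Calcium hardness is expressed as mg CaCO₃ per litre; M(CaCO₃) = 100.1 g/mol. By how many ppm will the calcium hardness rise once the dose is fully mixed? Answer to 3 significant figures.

Volume: 279,000 US gal × 3.785 L/gal = 1,056,015 L.
Moles of Ca²⁺: 73,500 g ÷ 111 g/mol = 662.2 mol.
As CaCO₃: 662.2 mol × 100.1 g/mol = 66,280 g.
Rise: 66,280 g / 1,056,015 L × 1000 = 62.77 mg/L.

62.8 ppm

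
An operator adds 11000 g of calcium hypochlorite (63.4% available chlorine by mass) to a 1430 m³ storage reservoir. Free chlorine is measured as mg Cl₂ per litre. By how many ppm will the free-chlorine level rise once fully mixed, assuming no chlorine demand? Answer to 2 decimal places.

Volume: 1430 m³ = 1,430,000 L.
Available chlorine delivered: 11,000 g × 0.634 = 6974 g as Cl₂.
Concentration rise: 6974 g / 1,430,000 L = 4.877 mg/L = 4.88 ppm.

4.88 ppm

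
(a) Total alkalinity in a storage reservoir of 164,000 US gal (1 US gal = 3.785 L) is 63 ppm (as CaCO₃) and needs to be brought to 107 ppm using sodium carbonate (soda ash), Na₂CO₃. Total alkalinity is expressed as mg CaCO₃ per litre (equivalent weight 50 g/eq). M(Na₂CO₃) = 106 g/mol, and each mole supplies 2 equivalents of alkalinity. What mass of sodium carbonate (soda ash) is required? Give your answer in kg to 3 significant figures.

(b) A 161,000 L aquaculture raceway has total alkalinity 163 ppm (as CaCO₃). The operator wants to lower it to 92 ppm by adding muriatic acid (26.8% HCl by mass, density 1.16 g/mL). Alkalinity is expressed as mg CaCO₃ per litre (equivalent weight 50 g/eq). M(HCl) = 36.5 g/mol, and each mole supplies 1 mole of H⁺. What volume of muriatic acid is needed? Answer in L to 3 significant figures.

(a) 29.0 kg; (b) 26.8 L

(a) Volume: 164,000 US gal × 3.785 L/gal = 620,740 L.
(a) Alkalinity to add: (107 − 63) = 44 mg/L as CaCO₃ × 620,740 L = 27,310 g as CaCO₃.
(a) Equivalents: 27,310 g ÷ 50 g/eq = 546.3 eq.
(a) Each mole of Na₂CO₃ supplies 2 eq, so 546.3 / 2 = 273.1 mol.
(a) Mass: 273.1 mol × 106 g/mol = 28,950 g.

(b) Alkalinity to neutralize: (163 − 92) = 71 mg/L as CaCO₃ × 161,000 L = 11,430 g as CaCO₃.
(b) Equivalents of H⁺ required: 11,430 ÷ 50 g/eq = 228.6 eq = 228.6 mol HCl.
(b) Mass of HCl: 228.6 × 36.5 = 8345 g.
(b) Mass of 26.8% solution: 8345 / 0.268 = 31,140 g.
(b) Volume: 31,140 g ÷ 1.16 g/mL = 26,840 mL.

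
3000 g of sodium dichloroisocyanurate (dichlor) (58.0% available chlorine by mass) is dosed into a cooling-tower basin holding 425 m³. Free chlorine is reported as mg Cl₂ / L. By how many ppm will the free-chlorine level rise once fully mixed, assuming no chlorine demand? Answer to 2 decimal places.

4.09 ppm

Volume: 425 m³ = 425,000 L.
Available chlorine delivered: 3000 g × 0.58 = 1740 g as Cl₂.
Concentration rise: 1740 g / 425,000 L = 4.094 mg/L = 4.09 ppm.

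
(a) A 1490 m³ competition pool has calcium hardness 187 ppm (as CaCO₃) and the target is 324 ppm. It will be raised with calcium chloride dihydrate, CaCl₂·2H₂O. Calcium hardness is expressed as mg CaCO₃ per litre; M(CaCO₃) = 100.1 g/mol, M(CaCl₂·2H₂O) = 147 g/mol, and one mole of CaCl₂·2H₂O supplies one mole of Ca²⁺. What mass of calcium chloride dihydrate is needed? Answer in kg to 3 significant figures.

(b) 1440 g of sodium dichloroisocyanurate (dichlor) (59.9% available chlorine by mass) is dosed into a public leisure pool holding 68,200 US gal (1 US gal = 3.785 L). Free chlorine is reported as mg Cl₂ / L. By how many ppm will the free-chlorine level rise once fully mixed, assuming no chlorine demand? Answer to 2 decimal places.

(a) 300 kg; (b) 3.34 ppm

(a) Volume: 1490 m³ = 1,490,000 L.
(a) Hardness to add: (324 − 187) = 137 mg/L as CaCO₃ × 1,490,000 L = 204,100 g as CaCO₃.
(a) Moles of Ca²⁺ (1 mol Ca²⁺ ≡ 1 mol CaCO₃): 204,100 / 100.1 g/mol = 2039 mol.
(a) Mass of CaCl₂·2H₂O: 2039 × 147 = 299,800 g.

(b) Volume: 68,200 US gal × 3.785 L/gal = 258,137 L.
(b) Available chlorine delivered: 1440 g × 0.599 = 862.6 g as Cl₂.
(b) Concentration rise: 862.6 g / 258,137 L = 3.341 mg/L = 3.34 ppm.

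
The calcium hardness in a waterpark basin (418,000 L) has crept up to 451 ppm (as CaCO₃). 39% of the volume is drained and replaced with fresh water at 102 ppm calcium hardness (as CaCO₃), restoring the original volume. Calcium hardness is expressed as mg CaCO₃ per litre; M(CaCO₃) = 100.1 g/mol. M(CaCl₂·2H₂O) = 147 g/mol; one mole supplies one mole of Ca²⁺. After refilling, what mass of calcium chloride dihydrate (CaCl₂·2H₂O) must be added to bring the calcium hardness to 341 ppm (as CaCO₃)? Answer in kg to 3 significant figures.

16.0 kg

After draining 39% and refilling: 451 × 0.61 + 102 × 0.39 = 314.89 ppm.
Deficit to target: 341 − 314.89 = 26.11 mg/L.
As CaCO₃: 26.11 mg/L × 418,000 L = 10,910 g; ÷ 100.1 = 109 mol Ca²⁺.
Mass: 109 × 147 = 16,030 g.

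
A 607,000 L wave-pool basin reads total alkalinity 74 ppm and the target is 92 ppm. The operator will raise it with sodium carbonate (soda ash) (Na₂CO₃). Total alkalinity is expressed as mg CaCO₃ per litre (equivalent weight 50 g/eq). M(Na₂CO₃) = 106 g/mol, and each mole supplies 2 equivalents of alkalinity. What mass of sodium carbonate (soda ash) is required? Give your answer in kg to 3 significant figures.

11.6 kg

Alkalinity to add: (92 − 74) = 18 mg/L as CaCO₃ × 607,000 L = 10,930 g as CaCO₃.
Equivalents: 10,930 g ÷ 50 g/eq = 218.5 eq.
Each mole of Na₂CO₃ supplies 2 eq, so 218.5 / 2 = 109.3 mol.
Mass: 109.3 mol × 106 g/mol = 11,580 g.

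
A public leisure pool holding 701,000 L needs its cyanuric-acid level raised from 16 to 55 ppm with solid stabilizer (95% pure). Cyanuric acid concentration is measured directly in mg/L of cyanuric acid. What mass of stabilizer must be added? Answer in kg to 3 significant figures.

CYA to add: (55 − 16) = 39 mg/L × 701,000 L = 27,340 g cyanuric acid.
At 95% purity: 27,340 / 0.95 = 28,780 g product.

28.8 kg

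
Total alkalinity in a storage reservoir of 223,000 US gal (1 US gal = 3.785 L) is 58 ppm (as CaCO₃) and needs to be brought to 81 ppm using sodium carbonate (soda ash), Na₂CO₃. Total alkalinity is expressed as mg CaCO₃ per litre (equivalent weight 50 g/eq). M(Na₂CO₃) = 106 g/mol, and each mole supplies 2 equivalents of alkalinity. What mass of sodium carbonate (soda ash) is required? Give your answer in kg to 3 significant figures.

20.6 kg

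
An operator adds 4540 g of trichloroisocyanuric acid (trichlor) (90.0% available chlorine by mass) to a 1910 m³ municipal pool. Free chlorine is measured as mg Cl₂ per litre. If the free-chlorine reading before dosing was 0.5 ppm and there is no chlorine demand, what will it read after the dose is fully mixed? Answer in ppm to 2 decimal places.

Volume: 1910 m³ = 1,910,000 L.
Available chlorine delivered: 4540 g × 0.9 = 4086 g as Cl₂.
Concentration rise: 4086 g / 1,910,000 L = 2.139 mg/L = 2.14 ppm.
Final FC: 0.5 + 2.14 = 2.64 ppm.

2.64 ppm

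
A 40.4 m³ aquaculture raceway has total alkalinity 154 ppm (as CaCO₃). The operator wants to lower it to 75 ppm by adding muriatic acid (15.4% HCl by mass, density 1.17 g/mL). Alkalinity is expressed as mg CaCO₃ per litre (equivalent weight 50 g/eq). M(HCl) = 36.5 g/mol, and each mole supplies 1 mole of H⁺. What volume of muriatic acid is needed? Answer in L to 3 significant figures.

12.9 L

Volume: 40.4 m³ = 40,400 L.
Alkalinity to neutralize: (154 − 75) = 79 mg/L as CaCO₃ × 40,400 L = 3192 g as CaCO₃.
Equivalents of H⁺ required: 3192 ÷ 50 g/eq = 63.83 eq = 63.83 mol HCl.
Mass of HCl: 63.83 × 36.5 = 2330 g.
Mass of 15.4% solution: 2330 / 0.154 = 15,130 g.
Volume: 15,130 g ÷ 1.17 g/mL = 12,930 mL.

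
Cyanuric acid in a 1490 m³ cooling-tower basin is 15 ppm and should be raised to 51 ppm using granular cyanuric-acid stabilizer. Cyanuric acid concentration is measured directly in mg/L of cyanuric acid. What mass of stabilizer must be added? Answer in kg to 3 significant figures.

53.6 kg

Volume: 1490 m³ = 1,490,000 L.
CYA to add: (51 − 15) = 36 mg/L × 1,490,000 L = 53,640 g cyanuric acid.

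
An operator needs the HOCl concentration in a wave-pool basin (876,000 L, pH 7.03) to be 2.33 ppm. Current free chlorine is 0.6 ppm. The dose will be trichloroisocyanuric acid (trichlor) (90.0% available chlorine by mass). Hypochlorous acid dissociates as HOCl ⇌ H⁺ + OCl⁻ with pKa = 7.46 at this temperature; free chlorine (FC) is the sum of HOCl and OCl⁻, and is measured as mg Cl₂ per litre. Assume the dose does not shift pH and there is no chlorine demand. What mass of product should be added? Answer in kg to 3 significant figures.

[OCl⁻]/[HOCl] = 10^(pH − pKa) = 10^(7.03 − 7.46) = 0.3715; fraction as HOCl = 1/(1 + 0.3715) = 0.7291.
Free chlorine required for 2.33 ppm HOCl: 2.33 / 0.7291 = 3.196 ppm.
FC to add: 3.196 − 0.6 = 2.596 mg/L as Cl₂.
Cl₂ equivalent: 2.596 mg/L × 876,000 L = 2274 g.
Product at 90.0% available Cl: 2274 / 0.9 = 2526 g.

2.53 kg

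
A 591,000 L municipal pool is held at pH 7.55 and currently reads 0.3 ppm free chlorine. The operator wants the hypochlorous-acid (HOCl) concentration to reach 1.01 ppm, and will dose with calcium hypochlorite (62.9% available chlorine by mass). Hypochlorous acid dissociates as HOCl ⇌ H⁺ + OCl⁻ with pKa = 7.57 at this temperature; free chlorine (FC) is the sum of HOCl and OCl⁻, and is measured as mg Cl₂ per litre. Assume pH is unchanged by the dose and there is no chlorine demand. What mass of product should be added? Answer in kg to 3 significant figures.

1.57 kg

[OCl⁻]/[HOCl] = 10^(pH − pKa) = 10^(7.55 − 7.57) = 0.955; fraction as HOCl = 1/(1 + 0.955) = 0.5115.
Free chlorine required for 1.01 ppm HOCl: 1.01 / 0.5115 = 1.975 ppm.
FC to add: 1.975 − 0.3 = 1.675 mg/L as Cl₂.
Cl₂ equivalent: 1.675 mg/L × 591,000 L = 989.7 g.
Product at 62.9% available Cl: 989.7 / 0.629 = 1573 g.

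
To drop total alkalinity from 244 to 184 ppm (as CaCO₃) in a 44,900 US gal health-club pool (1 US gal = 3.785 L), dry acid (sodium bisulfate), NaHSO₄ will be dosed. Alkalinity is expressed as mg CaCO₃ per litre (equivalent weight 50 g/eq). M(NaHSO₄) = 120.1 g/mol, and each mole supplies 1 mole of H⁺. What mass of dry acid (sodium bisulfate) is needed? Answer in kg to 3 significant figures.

24.5 kg

Volume: 44,900 US gal × 3.785 L/gal = 169,946 L.
Alkalinity to neutralize: (244 − 184) = 60 mg/L as CaCO₃ × 169,946 L = 10,200 g as CaCO₃.
Equivalents of H⁺ required: 10,200 ÷ 50 g/eq = 203.9 eq = 203.9 mol NaHSO₄.
Mass of NaHSO₄: 203.9 × 120.1 = 24,490 g.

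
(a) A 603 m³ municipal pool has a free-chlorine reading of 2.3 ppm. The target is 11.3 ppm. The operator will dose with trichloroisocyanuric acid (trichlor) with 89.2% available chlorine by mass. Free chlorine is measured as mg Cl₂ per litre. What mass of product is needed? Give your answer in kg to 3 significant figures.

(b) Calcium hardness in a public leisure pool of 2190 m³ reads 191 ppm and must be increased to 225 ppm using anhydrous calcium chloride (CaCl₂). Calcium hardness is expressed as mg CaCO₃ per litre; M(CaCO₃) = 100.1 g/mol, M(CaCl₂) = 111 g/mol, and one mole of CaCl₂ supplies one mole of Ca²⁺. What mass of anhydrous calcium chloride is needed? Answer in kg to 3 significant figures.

(a) Volume: 603 m³ = 603,000 L.
(a) Chlorine deficit: 11.3 − 2.3 = 9 ppm = 9 mg/L as Cl₂.
(a) Cl₂ equivalent needed: 9 mg/L × 603,000 L = 5,427,000 mg = 5427 g.
(a) Product at 89.2% available chlorine: 5427 / 0.892 = 6084 g.

(b) Volume: 2190 m³ = 2,190,000 L.
(b) Hardness to add: (225 − 191) = 34 mg/L as CaCO₃ × 2,190,000 L = 74,460 g as CaCO₃.
(b) Moles of Ca²⁺ (1 mol Ca²⁺ ≡ 1 mol CaCO₃): 74,460 / 100.1 g/mol = 743.9 mol.
(b) Mass of CaCl₂: 743.9 × 111 = 82,570 g.

(a) 6.08 kg; (b) 82.6 kg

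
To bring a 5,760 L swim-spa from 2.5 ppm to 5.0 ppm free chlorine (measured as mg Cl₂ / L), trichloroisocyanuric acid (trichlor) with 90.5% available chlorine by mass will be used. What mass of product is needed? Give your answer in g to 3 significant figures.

15.9 g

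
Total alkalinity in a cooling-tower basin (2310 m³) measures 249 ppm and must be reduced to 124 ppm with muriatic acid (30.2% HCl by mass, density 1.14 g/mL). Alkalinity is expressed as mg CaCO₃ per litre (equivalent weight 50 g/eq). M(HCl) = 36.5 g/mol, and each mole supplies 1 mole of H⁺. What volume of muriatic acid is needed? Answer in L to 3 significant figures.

612 L

Volume: 2310 m³ = 2,310,000 L.
Alkalinity to neutralize: (249 − 124) = 125 mg/L as CaCO₃ × 2,310,000 L = 288,800 g as CaCO₃.
Equivalents of H⁺ required: 288,800 ÷ 50 g/eq = 5775 eq = 5775 mol HCl.
Mass of HCl: 5775 × 36.5 = 210,800 g.
Mass of 30.2% solution: 210,800 / 0.302 = 698,000 g.
Volume: 698,000 g ÷ 1.14 g/mL = 612,300 mL.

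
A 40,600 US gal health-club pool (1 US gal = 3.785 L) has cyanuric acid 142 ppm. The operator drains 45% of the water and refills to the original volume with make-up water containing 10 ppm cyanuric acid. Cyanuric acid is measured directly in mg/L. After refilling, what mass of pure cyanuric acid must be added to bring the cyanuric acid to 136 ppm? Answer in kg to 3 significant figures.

8.21 kg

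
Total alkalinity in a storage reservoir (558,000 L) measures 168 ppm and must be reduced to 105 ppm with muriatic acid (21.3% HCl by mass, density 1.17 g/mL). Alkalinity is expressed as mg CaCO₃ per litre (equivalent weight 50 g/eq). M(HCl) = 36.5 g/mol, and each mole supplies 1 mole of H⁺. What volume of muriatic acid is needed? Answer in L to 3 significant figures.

103 L

Alkalinity to neutralize: (168 − 105) = 63 mg/L as CaCO₃ × 558,000 L = 35,150 g as CaCO₃.
Equivalents of H⁺ required: 35,150 ÷ 50 g/eq = 703.1 eq = 703.1 mol HCl.
Mass of HCl: 703.1 × 36.5 = 25,660 g.
Mass of 21.3% solution: 25,660 / 0.213 = 120,500 g.
Volume: 120,500 g ÷ 1.17 g/mL = 103,000 mL.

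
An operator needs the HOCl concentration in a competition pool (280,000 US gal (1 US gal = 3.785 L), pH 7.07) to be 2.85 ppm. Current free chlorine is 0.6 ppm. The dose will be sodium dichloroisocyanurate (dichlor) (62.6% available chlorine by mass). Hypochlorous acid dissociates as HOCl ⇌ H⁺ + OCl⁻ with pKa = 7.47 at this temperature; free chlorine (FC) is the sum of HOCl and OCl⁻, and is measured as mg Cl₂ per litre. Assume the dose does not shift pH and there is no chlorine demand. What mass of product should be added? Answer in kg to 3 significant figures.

Volume: 280,000 US gal × 3.785 L/gal = 1,059,800 L.
[OCl⁻]/[HOCl] = 10^(pH − pKa) = 10^(7.07 − 7.47) = 0.3981; fraction as HOCl = 1/(1 + 0.3981) = 0.7153.
Free chlorine required for 2.85 ppm HOCl: 2.85 / 0.7153 = 3.985 ppm.
FC to add: 3.985 − 0.6 = 3.385 mg/L as Cl₂.
Cl₂ equivalent: 3.385 mg/L × 1,059,800 L = 3587 g.
Product at 62.6% available Cl: 3587 / 0.626 = 5730 g.

5.73 kg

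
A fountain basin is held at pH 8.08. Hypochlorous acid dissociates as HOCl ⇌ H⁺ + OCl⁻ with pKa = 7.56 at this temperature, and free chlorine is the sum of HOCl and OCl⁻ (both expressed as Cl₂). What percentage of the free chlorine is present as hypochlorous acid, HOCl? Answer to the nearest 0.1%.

[OCl⁻]/[HOCl] = 10^(pH − pKa) = 10^(8.08 − 7.56) = 10^0.52 = 3.311.
Fraction as HOCl = 1 / (1 + 3.311) = 0.2319.

23.2%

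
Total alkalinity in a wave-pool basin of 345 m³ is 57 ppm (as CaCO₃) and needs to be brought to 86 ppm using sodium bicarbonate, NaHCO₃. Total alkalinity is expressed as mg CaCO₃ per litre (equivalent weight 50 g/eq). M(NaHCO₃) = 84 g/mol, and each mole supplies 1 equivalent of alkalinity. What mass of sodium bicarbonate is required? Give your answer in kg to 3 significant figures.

16.8 kg

Volume: 345 m³ = 345,000 L.
Alkalinity to add: (86 − 57) = 29 mg/L as CaCO₃ × 345,000 L = 10,000 g as CaCO₃.
Equivalents: 10,000 g ÷ 50 g/eq = 200.1 eq.
NaHCO₃ supplies 1 eq per mole → 200.1 mol.
Mass: 200.1 mol × 84 g/mol = 16,810 g.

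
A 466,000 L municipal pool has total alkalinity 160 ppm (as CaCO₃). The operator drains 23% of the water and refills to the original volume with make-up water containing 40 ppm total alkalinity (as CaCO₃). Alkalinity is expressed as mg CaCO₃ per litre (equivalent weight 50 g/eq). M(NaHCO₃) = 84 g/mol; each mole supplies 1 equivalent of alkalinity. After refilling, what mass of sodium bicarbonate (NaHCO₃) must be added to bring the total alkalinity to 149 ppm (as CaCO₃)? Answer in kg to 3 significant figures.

13.0 kg

After draining 23% and refilling: 160 × 0.77 + 40 × 0.23 = 132.4 ppm.
Deficit to target: 149 − 132.4 = 16.6 mg/L.
As CaCO₃: 16.6 mg/L × 466,000 L = 7736 g; ÷ 50 g/eq ÷ 1 = 154.7 mol NaHCO₃.
Mass: 154.7 × 84 = 13,000 g.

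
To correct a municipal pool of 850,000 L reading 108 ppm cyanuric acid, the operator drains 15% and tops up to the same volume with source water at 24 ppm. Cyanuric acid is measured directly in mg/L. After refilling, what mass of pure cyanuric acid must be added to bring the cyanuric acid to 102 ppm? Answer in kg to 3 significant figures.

5.61 kg

After draining 15% and refilling: 108 × 0.85 + 24 × 0.15 = 95.4 ppm.
Deficit to target: 102 − 95.4 = 6.6 mg/L.
Mass: 6.6 mg/L × 850,000 L = 5610 g cyanuric acid.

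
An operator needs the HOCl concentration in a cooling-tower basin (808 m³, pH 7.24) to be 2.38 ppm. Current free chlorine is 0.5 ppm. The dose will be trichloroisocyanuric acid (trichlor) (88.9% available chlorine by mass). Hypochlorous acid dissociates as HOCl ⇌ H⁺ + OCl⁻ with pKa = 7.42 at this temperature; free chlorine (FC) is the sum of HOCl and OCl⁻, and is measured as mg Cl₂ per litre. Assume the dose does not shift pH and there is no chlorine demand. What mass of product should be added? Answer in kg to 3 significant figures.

Volume: 808 m³ = 808,000 L.
[OCl⁻]/[HOCl] = 10^(pH − pKa) = 10^(7.24 − 7.42) = 0.6607; fraction as HOCl = 1/(1 + 0.6607) = 0.6022.
Free chlorine required for 2.38 ppm HOCl: 2.38 / 0.6022 = 3.952 ppm.
FC to add: 3.952 − 0.5 = 3.452 mg/L as Cl₂.
Cl₂ equivalent: 3.452 mg/L × 808,000 L = 2790 g.
Product at 88.9% available Cl: 2790 / 0.889 = 3138 g.

3.14 kg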